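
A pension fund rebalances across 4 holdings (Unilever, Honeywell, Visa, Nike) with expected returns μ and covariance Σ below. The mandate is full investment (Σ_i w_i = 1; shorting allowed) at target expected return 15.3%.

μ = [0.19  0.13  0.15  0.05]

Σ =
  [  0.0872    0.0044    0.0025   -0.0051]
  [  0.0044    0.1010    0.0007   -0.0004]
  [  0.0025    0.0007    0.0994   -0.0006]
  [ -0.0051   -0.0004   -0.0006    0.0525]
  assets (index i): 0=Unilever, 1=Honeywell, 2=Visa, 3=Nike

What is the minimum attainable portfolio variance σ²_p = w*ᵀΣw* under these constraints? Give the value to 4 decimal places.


0.0288

x=Σ⁻¹μ = [2.1467  1.1882  1.4539  1.1866]
y=Σ⁻¹𝟙 = [11.9048  9.3951  9.8178  20.3879]
a=μᵀx=0.839744  b=𝟙ᵀx=5.975334  c=𝟙ᵀy=51.505545  D=ac−b²=7.546833
λ₁=(c·0.153−b)/D = (51.505545·0.153−5.975334)/7.546833 = 0.252426
λ₂=(a−b·0.153)/D = (0.839744−5.975334·0.153)/7.546833 = -0.009869
w* = 0.252426·x + -0.009869·y:
  w_0 = 0.252426·2.1467 + -0.009869·11.9048 = 0.4244  (Unilever)
  w_1 = 0.252426·1.1882 + -0.009869·9.3951 = 0.2072  (Honeywell)
  w_2 = 0.252426·1.4539 + -0.009869·9.8178 = 0.2701  (Visa)
  w_3 = 0.252426·1.1866 + -0.009869·20.3879 = 0.0983  (Nike)
Σw_i=1.0000  μᵀw=0.1530
σ²=wᵀΣw=λ₁·μ_p+λ₂ = 0.252426·0.153 + -0.009869 = 0.028752 ≈ 0.0288


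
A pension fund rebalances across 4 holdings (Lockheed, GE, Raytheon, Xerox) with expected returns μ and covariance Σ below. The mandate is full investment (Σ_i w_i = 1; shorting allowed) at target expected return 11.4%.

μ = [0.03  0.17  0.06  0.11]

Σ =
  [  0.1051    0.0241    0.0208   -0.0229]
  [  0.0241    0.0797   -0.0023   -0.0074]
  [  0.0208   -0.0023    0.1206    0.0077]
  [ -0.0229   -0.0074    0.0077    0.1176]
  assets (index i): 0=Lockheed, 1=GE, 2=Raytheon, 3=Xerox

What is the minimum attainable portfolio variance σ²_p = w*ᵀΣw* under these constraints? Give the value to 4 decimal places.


0.0287

p=Σ⁻¹μ = [-0.1111  2.2760  0.4947  1.0246]
q=Σ⁻¹𝟙 = [7.8877  11.3079  6.4878  10.3261]
a=μᵀp=0.525969  b=𝟙ᵀp=3.684120  c=𝟙ᵀq=36.009594  D=ac−b²=5.367195
λ₁=(c·0.114−b)/D = (36.009594·0.114−3.684120)/5.367195 = 0.078435
λ₂=(a−b·0.114)/D = (0.525969−3.684120·0.114)/5.367195 = 0.019746
w* = 0.078435·p + 0.019746·q:
  w_0 = 0.078435·-0.1111 + 0.019746·7.8877 = 0.1470  (Lockheed)
  w_1 = 0.078435·2.2760 + 0.019746·11.3079 = 0.4018  (GE)
  w_2 = 0.078435·0.4947 + 0.019746·6.4878 = 0.1669  (Raytheon)
  w_3 = 0.078435·1.0246 + 0.019746·10.3261 = 0.2843  (Xerox)
Σw_i=1.0000  μᵀw=0.1140
σ²=wᵀΣw=λ₁·μ_p+λ₂ = 0.078435·0.114 + 0.019746 = 0.028687 ≈ 0.0287


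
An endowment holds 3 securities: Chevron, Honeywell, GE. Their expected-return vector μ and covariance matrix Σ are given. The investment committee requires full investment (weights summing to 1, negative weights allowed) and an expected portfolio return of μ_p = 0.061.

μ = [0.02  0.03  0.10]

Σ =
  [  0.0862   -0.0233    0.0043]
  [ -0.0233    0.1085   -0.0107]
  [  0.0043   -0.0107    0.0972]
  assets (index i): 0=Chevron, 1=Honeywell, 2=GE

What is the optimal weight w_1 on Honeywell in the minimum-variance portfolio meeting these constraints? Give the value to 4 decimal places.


0.2814

u=Σ⁻¹μ = [0.2994  0.4458  1.0646]
v=Σ⁻¹𝟙 = [14.6864  13.4671  11.1209]
a=μᵀu=0.125825  b=𝟙ᵀu=1.809827  c=𝟙ᵀv=39.274370  D=ac−b²=1.666229
λ₁=(c·0.061−b)/D = (39.274370·0.061−1.809827)/1.666229 = 0.351638
λ₂=(a−b·0.061)/D = (0.125825−1.809827·0.061)/1.666229 = 0.009258
w* = 0.351638·u + 0.009258·v:
  w_0 = 0.351638·0.2994 + 0.009258·14.6864 = 0.2412  (Chevron)
  w_1 = 0.351638·0.4458 + 0.009258·13.4671 = 0.2814  (Honeywell)
  w_2 = 0.351638·1.0646 + 0.009258·11.1209 = 0.4773  (GE)
Σw_i=1.0000  μᵀw=0.0610
σ²=wᵀΣw=λ₁·μ_p+λ₂ = 0.351638·0.061 + 0.009258 = 0.030708 ≈ 0.0307


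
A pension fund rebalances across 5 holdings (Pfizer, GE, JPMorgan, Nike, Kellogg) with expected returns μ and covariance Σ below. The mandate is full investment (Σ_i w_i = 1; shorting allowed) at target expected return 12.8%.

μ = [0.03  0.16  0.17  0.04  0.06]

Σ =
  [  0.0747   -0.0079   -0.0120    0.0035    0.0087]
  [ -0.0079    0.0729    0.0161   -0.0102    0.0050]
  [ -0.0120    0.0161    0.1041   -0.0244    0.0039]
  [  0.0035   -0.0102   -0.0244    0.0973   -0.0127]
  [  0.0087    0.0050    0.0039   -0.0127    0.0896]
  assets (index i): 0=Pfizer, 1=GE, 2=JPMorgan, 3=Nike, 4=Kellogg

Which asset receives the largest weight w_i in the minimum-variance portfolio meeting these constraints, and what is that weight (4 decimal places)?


GE (0.3933)

u=Σ⁻¹μ = [0.7631  2.0279  1.6396  1.0811  0.5642]
v=Σ⁻¹𝟙 = [14.8983  14.0566  12.4363  15.7195  10.6165]
a=μᵀu=0.703195  b=𝟙ᵀu=6.075952  c=𝟙ᵀv=67.727228  D=ac−b²=10.708226
λ₁=(c·0.128−b)/D = (67.727228·0.128−6.075952)/10.708226 = 0.242163
λ₂=(a−b·0.128)/D = (0.703195−6.075952·0.128)/10.708226 = -0.006960
w* = 0.242163·u + -0.006960·v:
  w_0 = 0.242163·0.7631 + -0.006960·14.8983 = 0.0811  (Pfizer)
  w_1 = 0.242163·2.0279 + -0.006960·14.0566 = 0.3933  (GE)
  w_2 = 0.242163·1.6396 + -0.006960·12.4363 = 0.3105  (JPMorgan)
  w_3 = 0.242163·1.0811 + -0.006960·15.7195 = 0.1524  (Nike)
  w_4 = 0.242163·0.5642 + -0.006960·10.6165 = 0.0628  (Kellogg)
Σw_i=1.0000  μᵀw=0.1280
σ²=wᵀΣw=λ₁·μ_p+λ₂ = 0.242163·0.128 + -0.006960 = 0.024037 ≈ 0.0240


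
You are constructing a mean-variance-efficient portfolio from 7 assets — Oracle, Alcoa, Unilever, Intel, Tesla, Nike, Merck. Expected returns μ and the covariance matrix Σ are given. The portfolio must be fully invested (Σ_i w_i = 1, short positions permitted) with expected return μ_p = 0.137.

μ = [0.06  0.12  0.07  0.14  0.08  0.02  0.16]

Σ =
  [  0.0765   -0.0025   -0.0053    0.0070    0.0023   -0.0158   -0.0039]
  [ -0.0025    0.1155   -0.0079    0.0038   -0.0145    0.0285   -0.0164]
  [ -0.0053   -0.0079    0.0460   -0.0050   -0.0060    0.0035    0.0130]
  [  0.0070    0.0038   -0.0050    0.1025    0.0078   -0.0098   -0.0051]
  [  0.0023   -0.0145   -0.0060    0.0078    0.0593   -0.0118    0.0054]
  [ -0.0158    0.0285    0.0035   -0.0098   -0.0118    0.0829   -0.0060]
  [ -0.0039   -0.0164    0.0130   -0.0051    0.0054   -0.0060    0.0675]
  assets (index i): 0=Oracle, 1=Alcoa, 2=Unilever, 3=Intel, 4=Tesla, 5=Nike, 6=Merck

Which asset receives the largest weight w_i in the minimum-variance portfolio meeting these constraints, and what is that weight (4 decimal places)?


g=Σ⁻¹μ = [0.9782  1.5738  1.5046  1.3616  1.5145  0.3831  2.5353]
h=Σ⁻¹𝟙 = [17.5636  11.2558  24.3979  9.8825  21.9555  15.8363  14.2634]
a=μᵀg=1.077970  b=𝟙ᵀg=9.851216  c=𝟙ᵀh=115.154874  D=ac−b²=27.087000
λ₁=(c·0.137−b)/D = (115.154874·0.137−9.851216)/27.087000 = 0.218740
λ₂=(a−b·0.137)/D = (1.077970−9.851216·0.137)/27.087000 = -0.010029
w* = 0.218740·g + -0.010029·h:
  w_0 = 0.218740·0.9782 + -0.010029·17.5636 = 0.0378  (Oracle)
  w_1 = 0.218740·1.5738 + -0.010029·11.2558 = 0.2314  (Alcoa)
  w_2 = 0.218740·1.5046 + -0.010029·24.3979 = 0.0844  (Unilever)
  w_3 = 0.218740·1.3616 + -0.010029·9.8825 = 0.1987  (Intel)
  w_4 = 0.218740·1.5145 + -0.010029·21.9555 = 0.1111  (Tesla)
  w_5 = 0.218740·0.3831 + -0.010029·15.8363 = -0.0750  (Nike)
  w_6 = 0.218740·2.5353 + -0.010029·14.2634 = 0.4115  (Merck)
Σw_i=1.0000  μᵀw=0.1370
σ²=wᵀΣw=λ₁·μ_p+λ₂ = 0.218740·0.137 + -0.010029 = 0.019939 ≈ 0.0199

Merck (0.4115)


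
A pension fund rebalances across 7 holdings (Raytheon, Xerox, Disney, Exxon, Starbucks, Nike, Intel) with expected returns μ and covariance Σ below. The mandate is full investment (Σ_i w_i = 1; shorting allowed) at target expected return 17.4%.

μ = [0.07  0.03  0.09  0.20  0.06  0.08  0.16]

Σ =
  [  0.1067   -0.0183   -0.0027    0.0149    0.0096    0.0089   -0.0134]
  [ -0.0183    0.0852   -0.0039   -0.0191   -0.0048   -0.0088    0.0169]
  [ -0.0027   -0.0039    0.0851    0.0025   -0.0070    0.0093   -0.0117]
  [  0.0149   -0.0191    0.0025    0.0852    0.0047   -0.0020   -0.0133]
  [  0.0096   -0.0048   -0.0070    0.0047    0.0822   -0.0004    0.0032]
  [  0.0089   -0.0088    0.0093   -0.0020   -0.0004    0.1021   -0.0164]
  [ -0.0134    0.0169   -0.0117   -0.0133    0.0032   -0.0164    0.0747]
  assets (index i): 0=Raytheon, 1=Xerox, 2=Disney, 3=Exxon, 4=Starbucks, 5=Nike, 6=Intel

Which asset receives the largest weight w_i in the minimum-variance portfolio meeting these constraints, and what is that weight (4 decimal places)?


Intel (0.4476)

x=Σ⁻¹μ = [0.6555  0.7407  1.3603  2.8344  0.5375  1.2144  3.0532]
y=Σ⁻¹𝟙 = [10.6618  16.3973  14.5767  15.7216  11.5450  12.3373  18.8860]
a=μᵀx=1.375324  b=𝟙ᵀx=10.395922  c=𝟙ᵀy=100.125778  D=ac−b²=29.630195
λ₁=(c·0.174−b)/D = (100.125778·0.174−10.395922)/29.630195 = 0.237122
λ₂=(a−b·0.174)/D = (1.375324−10.395922·0.174)/29.630195 = -0.014633
w* = 0.237122·x + -0.014633·y:
  w_0 = 0.237122·0.6555 + -0.014633·10.6618 = -0.0006  (Raytheon)
  w_1 = 0.237122·0.7407 + -0.014633·16.3973 = -0.0643  (Xerox)
  w_2 = 0.237122·1.3603 + -0.014633·14.5767 = 0.1093  (Disney)
  w_3 = 0.237122·2.8344 + -0.014633·15.7216 = 0.4420  (Exxon)
  w_4 = 0.237122·0.5375 + -0.014633·11.5450 = -0.0415  (Starbucks)
  w_5 = 0.237122·1.2144 + -0.014633·12.3373 = 0.1074  (Nike)
  w_6 = 0.237122·3.0532 + -0.014633·18.8860 = 0.4476  (Intel)
Σw_i=1.0000  μᵀw=0.1740
σ²=wᵀΣw=λ₁·μ_p+λ₂ = 0.237122·0.174 + -0.014633 = 0.026627 ≈ 0.0266


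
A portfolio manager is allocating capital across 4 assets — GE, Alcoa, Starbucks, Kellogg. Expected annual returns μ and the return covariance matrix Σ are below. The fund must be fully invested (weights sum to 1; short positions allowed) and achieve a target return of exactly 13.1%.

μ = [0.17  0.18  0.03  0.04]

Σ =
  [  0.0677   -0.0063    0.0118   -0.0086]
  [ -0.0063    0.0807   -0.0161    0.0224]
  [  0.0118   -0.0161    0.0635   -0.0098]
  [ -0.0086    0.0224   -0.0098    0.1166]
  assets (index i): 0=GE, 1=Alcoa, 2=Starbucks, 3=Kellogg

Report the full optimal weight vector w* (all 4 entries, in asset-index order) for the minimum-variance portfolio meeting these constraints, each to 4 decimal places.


p=Σ⁻¹μ = [2.6490  2.5357  0.6393  0.1050]
q=Σ⁻¹𝟙 = [14.0350  14.8112  18.1752  8.2937]
a=μᵀp=0.930123  b=𝟙ᵀp=5.928965  c=𝟙ᵀq=55.315092  D=ac−b²=16.297219
λ₁=(c·0.131−b)/D = (55.315092·0.131−5.928965)/16.297219 = 0.080830
λ₂=(a−b·0.131)/D = (0.930123−5.928965·0.131)/16.297219 = 0.009414
w* = 0.080830·p + 0.009414·q:
  w_0 = 0.080830·2.6490 + 0.009414·14.0350 = 0.3462  (GE)
  w_1 = 0.080830·2.5357 + 0.009414·14.8112 = 0.3444  (Alcoa)
  w_2 = 0.080830·0.6393 + 0.009414·18.1752 = 0.2228  (Starbucks)
  w_3 = 0.080830·0.1050 + 0.009414·8.2937 = 0.0866  (Kellogg)
Σw_i=1.0000  μᵀw=0.1310
σ²=wᵀΣw=λ₁·μ_p+λ₂ = 0.080830·0.131 + 0.009414 = 0.020003 ≈ 0.0200

0.3462  0.3444  0.2228  0.0866


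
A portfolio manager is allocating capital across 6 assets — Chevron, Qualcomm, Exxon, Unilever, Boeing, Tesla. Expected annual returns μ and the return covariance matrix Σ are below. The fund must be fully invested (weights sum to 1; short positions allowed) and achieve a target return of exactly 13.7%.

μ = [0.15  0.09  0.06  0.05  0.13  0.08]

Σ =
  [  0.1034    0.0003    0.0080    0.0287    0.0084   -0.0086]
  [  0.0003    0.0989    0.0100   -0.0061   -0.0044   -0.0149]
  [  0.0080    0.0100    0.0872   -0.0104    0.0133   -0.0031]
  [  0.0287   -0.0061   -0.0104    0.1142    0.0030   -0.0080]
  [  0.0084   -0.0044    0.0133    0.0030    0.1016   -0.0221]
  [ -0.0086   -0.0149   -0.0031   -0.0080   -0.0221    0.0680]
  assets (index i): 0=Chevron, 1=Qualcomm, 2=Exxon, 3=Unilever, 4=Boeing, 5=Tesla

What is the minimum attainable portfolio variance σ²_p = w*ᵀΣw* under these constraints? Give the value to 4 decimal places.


g=Σ⁻¹μ = [1.3945  1.3057  0.2713  0.2941  1.6607  2.2256]
h=Σ⁻¹𝟙 = [7.1058  14.1175  9.1632  9.9321  13.7585  24.7557]
a=μᵀg=0.751605  b=𝟙ᵀg=7.151890  c=𝟙ᵀh=78.832682  D=ac−b²=8.101533
λ₁=(c·0.137−b)/D = (78.832682·0.137−7.151890)/8.101533 = 0.450308
λ₂=(a−b·0.137)/D = (0.751605−7.151890·0.137)/8.101533 = -0.028168
w* = 0.450308·g + -0.028168·h:
  w_0 = 0.450308·1.3945 + -0.028168·7.1058 = 0.4278  (Chevron)
  w_1 = 0.450308·1.3057 + -0.028168·14.1175 = 0.1903  (Qualcomm)
  w_2 = 0.450308·0.2713 + -0.028168·9.1632 = -0.1359  (Exxon)
  w_3 = 0.450308·0.2941 + -0.028168·9.9321 = -0.1473  (Unilever)
  w_4 = 0.450308·1.6607 + -0.028168·13.7585 = 0.3603  (Boeing)
  w_5 = 0.450308·2.2256 + -0.028168·24.7557 = 0.3049  (Tesla)
Σw_i=1.0000  μᵀw=0.1370
σ²=wᵀΣw=λ₁·μ_p+λ₂ = 0.450308·0.137 + -0.028168 = 0.033524 ≈ 0.0335

0.0335


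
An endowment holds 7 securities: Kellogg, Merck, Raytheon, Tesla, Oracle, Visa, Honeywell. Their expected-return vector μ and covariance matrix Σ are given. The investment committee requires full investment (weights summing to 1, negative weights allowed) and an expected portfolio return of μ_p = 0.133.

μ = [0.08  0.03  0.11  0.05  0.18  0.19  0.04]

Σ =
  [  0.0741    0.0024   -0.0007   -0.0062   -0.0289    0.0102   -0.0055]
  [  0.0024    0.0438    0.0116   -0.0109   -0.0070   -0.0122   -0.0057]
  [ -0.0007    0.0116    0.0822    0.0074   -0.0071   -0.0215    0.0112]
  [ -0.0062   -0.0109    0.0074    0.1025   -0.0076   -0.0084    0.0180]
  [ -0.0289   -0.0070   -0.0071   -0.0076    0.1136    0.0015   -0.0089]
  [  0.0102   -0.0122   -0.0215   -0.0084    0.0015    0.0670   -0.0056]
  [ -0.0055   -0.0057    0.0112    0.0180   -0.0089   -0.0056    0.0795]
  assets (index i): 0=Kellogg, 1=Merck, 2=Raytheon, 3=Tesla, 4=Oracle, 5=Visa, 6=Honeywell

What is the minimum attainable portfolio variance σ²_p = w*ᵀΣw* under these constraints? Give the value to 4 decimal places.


g=Σ⁻¹μ = [1.5603  1.7899  2.0827  0.9665  2.2959  3.7247  0.7466]
h=Σ⁻¹𝟙 = [18.4988  33.9371  12.2621  14.3325  18.1804  24.8761  15.1066]
a=μᵀg=1.606765  b=𝟙ᵀg=13.166671  c=𝟙ᵀh=137.193631  D=ac−b²=47.076773
λ₁=(c·0.133−b)/D = (137.193631·0.133−13.166671)/47.076773 = 0.107911
λ₂=(a−b·0.133)/D = (1.606765−13.166671·0.133)/47.076773 = -0.003067
w* = 0.107911·g + -0.003067·h:
  w_0 = 0.107911·1.5603 + -0.003067·18.4988 = 0.1116  (Kellogg)
  w_1 = 0.107911·1.7899 + -0.003067·33.9371 = 0.0891  (Merck)
  w_2 = 0.107911·2.0827 + -0.003067·12.2621 = 0.1871  (Raytheon)
  w_3 = 0.107911·0.9665 + -0.003067·14.3325 = 0.0603  (Tesla)
  w_4 = 0.107911·2.2959 + -0.003067·18.1804 = 0.1920  (Oracle)
  w_5 = 0.107911·3.7247 + -0.003067·24.8761 = 0.3256  (Visa)
  w_6 = 0.107911·0.7466 + -0.003067·15.1066 = 0.0342  (Honeywell)
Σw_i=1.0000  μᵀw=0.1330
σ²=wᵀΣw=λ₁·μ_p+λ₂ = 0.107911·0.133 + -0.003067 = 0.011285 ≈ 0.0113

0.0113


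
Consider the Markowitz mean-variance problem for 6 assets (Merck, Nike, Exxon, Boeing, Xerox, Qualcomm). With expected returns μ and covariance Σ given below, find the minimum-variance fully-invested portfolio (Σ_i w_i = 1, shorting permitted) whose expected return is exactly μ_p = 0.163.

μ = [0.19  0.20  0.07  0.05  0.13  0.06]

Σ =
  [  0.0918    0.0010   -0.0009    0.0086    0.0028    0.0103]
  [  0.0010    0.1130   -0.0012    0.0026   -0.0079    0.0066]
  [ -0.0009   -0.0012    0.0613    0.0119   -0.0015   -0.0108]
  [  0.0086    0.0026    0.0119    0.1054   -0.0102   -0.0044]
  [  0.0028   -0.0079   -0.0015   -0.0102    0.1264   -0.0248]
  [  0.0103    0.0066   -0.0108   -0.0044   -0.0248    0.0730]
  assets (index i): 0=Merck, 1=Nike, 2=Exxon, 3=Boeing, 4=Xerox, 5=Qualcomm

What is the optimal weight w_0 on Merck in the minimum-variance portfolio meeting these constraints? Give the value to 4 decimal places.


p=Σ⁻¹μ = [1.8739  1.7926  1.3690  0.2982  1.3502  1.0746]
q=Σ⁻¹𝟙 = [7.5819  8.5508  18.6837  8.6270  13.0351  19.5683]
a=μᵀp=1.065312  b=𝟙ᵀp=7.758588  c=𝟙ᵀq=76.046797  D=ac−b²=20.817903
λ₁=(c·0.163−b)/D = (76.046797·0.163−7.758588)/20.817903 = 0.222743
λ₂=(a−b·0.163)/D = (1.065312−7.758588·0.163)/20.817903 = -0.009575
w* = 0.222743·p + -0.009575·q:
  w_0 = 0.222743·1.8739 + -0.009575·7.5819 = 0.3448  (Merck)
  w_1 = 0.222743·1.7926 + -0.009575·8.5508 = 0.3174  (Nike)
  w_2 = 0.222743·1.3690 + -0.009575·18.6837 = 0.1260  (Exxon)
  w_3 = 0.222743·0.2982 + -0.009575·8.6270 = -0.0162  (Boeing)
  w_4 = 0.222743·1.3502 + -0.009575·13.0351 = 0.1759  (Xerox)
  w_5 = 0.222743·1.0746 + -0.009575·19.5683 = 0.0520  (Qualcomm)
Σw_i=1.0000  μᵀw=0.1630
σ²=wᵀΣw=λ₁·μ_p+λ₂ = 0.222743·0.163 + -0.009575 = 0.026732 ≈ 0.0267

0.3448


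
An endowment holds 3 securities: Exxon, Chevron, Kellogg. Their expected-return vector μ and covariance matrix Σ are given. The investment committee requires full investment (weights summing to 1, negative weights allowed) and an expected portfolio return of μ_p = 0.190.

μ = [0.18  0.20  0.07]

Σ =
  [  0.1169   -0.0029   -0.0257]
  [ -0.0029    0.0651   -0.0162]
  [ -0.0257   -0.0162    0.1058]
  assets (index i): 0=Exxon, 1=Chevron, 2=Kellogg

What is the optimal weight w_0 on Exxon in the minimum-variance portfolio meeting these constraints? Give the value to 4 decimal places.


x=Σ⁻¹μ = [2.0017  3.5835  1.6966]
y=Σ⁻¹𝟙 = [12.4535  19.7741  15.5047]
a=μᵀx=1.195768  b=𝟙ᵀx=7.281769  c=𝟙ᵀy=47.732238  D=ac−b²=4.052507
λ₁=(c·0.190−b)/D = (47.732238·0.190−7.281769)/4.052507 = 0.441049
λ₂=(a−b·0.190)/D = (1.195768−7.281769·0.190)/4.052507 = -0.046334
w* = 0.441049·x + -0.046334·y:
  w_0 = 0.441049·2.0017 + -0.046334·12.4535 = 0.3058  (Exxon)
  w_1 = 0.441049·3.5835 + -0.046334·19.7741 = 0.6643  (Chevron)
  w_2 = 0.441049·1.6966 + -0.046334·15.5047 = 0.0299  (Kellogg)
Σw_i=1.0000  μᵀw=0.1900
σ²=wᵀΣw=λ₁·μ_p+λ₂ = 0.441049·0.190 + -0.046334 = 0.037466 ≈ 0.0375

0.3058


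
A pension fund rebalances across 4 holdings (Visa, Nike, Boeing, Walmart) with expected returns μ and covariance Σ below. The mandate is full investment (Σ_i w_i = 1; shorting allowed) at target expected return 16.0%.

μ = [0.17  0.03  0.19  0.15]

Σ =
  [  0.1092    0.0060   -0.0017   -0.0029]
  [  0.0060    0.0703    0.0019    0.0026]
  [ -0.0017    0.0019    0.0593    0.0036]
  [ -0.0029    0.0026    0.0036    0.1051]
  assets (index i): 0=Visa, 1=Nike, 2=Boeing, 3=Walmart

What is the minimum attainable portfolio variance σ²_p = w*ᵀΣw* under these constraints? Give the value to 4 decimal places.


u=Σ⁻¹μ = [1.6338  0.1515  3.1635  1.3602]
v=Σ⁻¹𝟙 = [8.9479  12.6950  16.1733  8.8936]
a=μᵀu=1.087380  b=𝟙ᵀu=6.308961  c=𝟙ᵀv=46.709829  D=ac−b²=10.988326
λ₁=(c·0.160−b)/D = (46.709829·0.160−6.308961)/10.988326 = 0.105986
λ₂=(a−b·0.160)/D = (1.087380−6.308961·0.160)/10.988326 = 0.007094
w* = 0.105986·u + 0.007094·v:
  w_0 = 0.105986·1.6338 + 0.007094·8.9479 = 0.2366  (Visa)
  w_1 = 0.105986·0.1515 + 0.007094·12.6950 = 0.1061  (Nike)
  w_2 = 0.105986·3.1635 + 0.007094·16.1733 = 0.4500  (Boeing)
  w_3 = 0.105986·1.3602 + 0.007094·8.8936 = 0.2072  (Walmart)
Σw_i=1.0000  μᵀw=0.1600
σ²=wᵀΣw=λ₁·μ_p+λ₂ = 0.105986·0.160 + 0.007094 = 0.024051 ≈ 0.0241

0.0241


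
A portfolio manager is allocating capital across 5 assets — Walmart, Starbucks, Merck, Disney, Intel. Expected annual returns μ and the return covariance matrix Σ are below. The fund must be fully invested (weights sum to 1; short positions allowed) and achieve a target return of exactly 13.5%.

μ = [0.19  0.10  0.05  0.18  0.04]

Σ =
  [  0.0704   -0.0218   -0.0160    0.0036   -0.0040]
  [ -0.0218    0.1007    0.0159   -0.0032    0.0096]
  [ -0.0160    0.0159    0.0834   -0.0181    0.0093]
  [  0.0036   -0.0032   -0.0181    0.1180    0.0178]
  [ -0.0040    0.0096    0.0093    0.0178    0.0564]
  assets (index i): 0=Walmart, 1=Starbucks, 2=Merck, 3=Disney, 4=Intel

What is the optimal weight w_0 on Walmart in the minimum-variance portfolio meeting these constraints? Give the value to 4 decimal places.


0.3818

x=Σ⁻¹μ = [3.3989  1.5797  1.3218  1.6773  -0.0659]
y=Σ⁻¹𝟙 = [21.2529  11.3629  14.3779  8.4914  12.2529]
a=μᵀx=1.169132  b=𝟙ᵀx=7.911808  c=𝟙ᵀy=67.738069  D=ac−b²=16.598022
λ₁=(c·0.135−b)/D = (67.738069·0.135−7.911808)/16.598022 = 0.074276
λ₂=(a−b·0.135)/D = (1.169132−7.911808·0.135)/16.598022 = 0.006087
w* = 0.074276·x + 0.006087·y:
  w_0 = 0.074276·3.3989 + 0.006087·21.2529 = 0.3818  (Walmart)
  w_1 = 0.074276·1.5797 + 0.006087·11.3629 = 0.1865  (Starbucks)
  w_2 = 0.074276·1.3218 + 0.006087·14.3779 = 0.1857  (Merck)
  w_3 = 0.074276·1.6773 + 0.006087·8.4914 = 0.1763  (Disney)
  w_4 = 0.074276·-0.0659 + 0.006087·12.2529 = 0.0697  (Intel)
Σw_i=1.0000  μᵀw=0.1350
σ²=wᵀΣw=λ₁·μ_p+λ₂ = 0.074276·0.135 + 0.006087 = 0.016115 ≈ 0.0161


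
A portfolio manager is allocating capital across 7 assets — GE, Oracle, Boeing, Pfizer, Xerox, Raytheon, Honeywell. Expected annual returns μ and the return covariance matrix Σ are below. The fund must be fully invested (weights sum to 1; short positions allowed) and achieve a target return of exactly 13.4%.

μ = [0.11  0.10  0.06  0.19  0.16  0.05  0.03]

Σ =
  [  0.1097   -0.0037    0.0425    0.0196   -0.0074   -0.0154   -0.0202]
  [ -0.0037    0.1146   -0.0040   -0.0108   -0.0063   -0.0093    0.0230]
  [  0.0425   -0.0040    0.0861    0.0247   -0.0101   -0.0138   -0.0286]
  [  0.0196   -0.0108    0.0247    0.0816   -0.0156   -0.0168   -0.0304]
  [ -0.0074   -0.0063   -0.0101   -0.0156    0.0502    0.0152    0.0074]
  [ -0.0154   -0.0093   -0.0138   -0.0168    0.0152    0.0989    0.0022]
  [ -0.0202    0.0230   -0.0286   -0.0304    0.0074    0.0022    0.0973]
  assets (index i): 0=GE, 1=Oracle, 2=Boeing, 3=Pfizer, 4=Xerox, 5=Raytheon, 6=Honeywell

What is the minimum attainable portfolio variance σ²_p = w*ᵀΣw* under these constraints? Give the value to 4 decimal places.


g=Σ⁻¹μ = [0.8918  1.3346  0.2554  3.5626  4.2722  0.7313  1.0247]
h=Σ⁻¹𝟙 = [7.2862  10.3935  13.2197  22.1475  25.0884  13.5754  17.9238]
a=μᵀg=1.674643  b=𝟙ᵀg=12.072670  c=𝟙ᵀh=109.634444  D=ac−b²=37.849146
λ₁=(c·0.134−b)/D = (109.634444·0.134−12.072670)/37.849146 = 0.069178
λ₂=(a−b·0.134)/D = (1.674643−12.072670·0.134)/37.849146 = 0.001503
w* = 0.069178·g + 0.001503·h:
  w_0 = 0.069178·0.8918 + 0.001503·7.2862 = 0.0726  (GE)
  w_1 = 0.069178·1.3346 + 0.001503·10.3935 = 0.1080  (Oracle)
  w_2 = 0.069178·0.2554 + 0.001503·13.2197 = 0.0375  (Boeing)
  w_3 = 0.069178·3.5626 + 0.001503·22.1475 = 0.2798  (Pfizer)
  w_4 = 0.069178·4.2722 + 0.001503·25.0884 = 0.3333  (Xerox)
  w_5 = 0.069178·0.7313 + 0.001503·13.5754 = 0.0710  (Raytheon)
  w_6 = 0.069178·1.0247 + 0.001503·17.9238 = 0.0978  (Honeywell)
Σw_i=1.0000  μᵀw=0.1340
σ²=wᵀΣw=λ₁·μ_p+λ₂ = 0.069178·0.134 + 0.001503 = 0.010773 ≈ 0.0108

0.0108


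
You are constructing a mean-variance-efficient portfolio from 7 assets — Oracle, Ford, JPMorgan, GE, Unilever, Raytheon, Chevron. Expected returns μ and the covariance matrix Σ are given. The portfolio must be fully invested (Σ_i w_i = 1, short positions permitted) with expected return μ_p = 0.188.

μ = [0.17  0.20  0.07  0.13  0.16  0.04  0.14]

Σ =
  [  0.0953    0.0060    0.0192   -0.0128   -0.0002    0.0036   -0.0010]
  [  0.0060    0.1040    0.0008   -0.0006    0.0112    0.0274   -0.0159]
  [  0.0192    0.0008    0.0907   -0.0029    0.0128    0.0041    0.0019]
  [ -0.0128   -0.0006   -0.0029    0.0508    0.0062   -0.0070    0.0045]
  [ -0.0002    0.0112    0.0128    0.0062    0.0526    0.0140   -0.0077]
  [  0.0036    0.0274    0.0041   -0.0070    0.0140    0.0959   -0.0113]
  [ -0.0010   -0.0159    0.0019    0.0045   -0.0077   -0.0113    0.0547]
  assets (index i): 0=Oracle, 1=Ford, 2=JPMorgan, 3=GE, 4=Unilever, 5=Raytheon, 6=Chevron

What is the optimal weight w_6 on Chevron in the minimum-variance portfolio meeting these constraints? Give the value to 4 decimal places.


0.2958

g=Σ⁻¹μ = [2.0405  2.0508  -0.0712  2.4332  2.8607  -0.0841  3.3805]
h=Σ⁻¹𝟙 = [11.3608  8.5375  6.2984  20.5456  14.1373  9.4387  23.0018]
a=μᵀg=1.995998  b=𝟙ᵀg=12.610405  c=𝟙ᵀh=93.320009  D=ac−b²=27.244227
λ₁=(c·0.188−b)/D = (93.320009·0.188−12.610405)/27.244227 = 0.181094
λ₂=(a−b·0.188)/D = (1.995998−12.610405·0.188)/27.244227 = -0.013756
w* = 0.181094·g + -0.013756·h:
  w_0 = 0.181094·2.0405 + -0.013756·11.3608 = 0.2133  (Oracle)
  w_1 = 0.181094·2.0508 + -0.013756·8.5375 = 0.2540  (Ford)
  w_2 = 0.181094·-0.0712 + -0.013756·6.2984 = -0.0995  (JPMorgan)
  w_3 = 0.181094·2.4332 + -0.013756·20.5456 = 0.1580  (GE)
  w_4 = 0.181094·2.8607 + -0.013756·14.1373 = 0.3236  (Unilever)
  w_5 = 0.181094·-0.0841 + -0.013756·9.4387 = -0.1451  (Raytheon)
  w_6 = 0.181094·3.3805 + -0.013756·23.0018 = 0.2958  (Chevron)
Σw_i=1.0000  μᵀw=0.1880
σ²=wᵀΣw=λ₁·μ_p+λ₂ = 0.181094·0.188 + -0.013756 = 0.020290 ≈ 0.0203


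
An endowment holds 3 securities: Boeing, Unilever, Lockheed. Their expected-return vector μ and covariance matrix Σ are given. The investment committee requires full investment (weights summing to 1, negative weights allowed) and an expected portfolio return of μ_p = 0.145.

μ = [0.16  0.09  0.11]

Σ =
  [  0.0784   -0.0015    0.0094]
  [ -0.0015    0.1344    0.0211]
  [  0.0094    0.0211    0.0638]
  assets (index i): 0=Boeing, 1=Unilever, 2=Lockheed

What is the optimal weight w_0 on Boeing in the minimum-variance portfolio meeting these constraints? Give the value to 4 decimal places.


0.7152

u=Σ⁻¹μ = [1.8964  0.4894  1.2829]
v=Σ⁻¹𝟙 = [11.4104  5.6652  12.1192]
a=μᵀu=0.488582  b=𝟙ᵀu=3.668649  c=𝟙ᵀv=29.194828  D=ac−b²=0.805072
λ₁=(c·0.145−b)/D = (29.194828·0.145−3.668649)/0.805072 = 0.701306
λ₂=(a−b·0.145)/D = (0.488582−3.668649·0.145)/0.805072 = -0.053874
w* = 0.701306·u + -0.053874·v:
  w_0 = 0.701306·1.8964 + -0.053874·11.4104 = 0.7152  (Boeing)
  w_1 = 0.701306·0.4894 + -0.053874·5.6652 = 0.0380  (Unilever)
  w_2 = 0.701306·1.2829 + -0.053874·12.1192 = 0.2468  (Lockheed)
Σw_i=1.0000  μᵀw=0.1450
σ²=wᵀΣw=λ₁·μ_p+λ₂ = 0.701306·0.145 + -0.053874 = 0.047815 ≈ 0.0478


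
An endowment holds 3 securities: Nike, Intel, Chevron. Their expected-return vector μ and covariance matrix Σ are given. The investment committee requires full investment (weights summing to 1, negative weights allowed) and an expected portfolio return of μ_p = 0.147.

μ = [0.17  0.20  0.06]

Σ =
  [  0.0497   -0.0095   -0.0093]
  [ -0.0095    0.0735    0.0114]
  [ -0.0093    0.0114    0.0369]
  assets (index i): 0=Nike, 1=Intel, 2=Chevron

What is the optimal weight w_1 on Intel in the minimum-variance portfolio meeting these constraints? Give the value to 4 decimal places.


u=Σ⁻¹μ = [4.3294  3.0031  1.7894]
v=Σ⁻¹𝟙 = [28.1942  12.5453  30.3303]
a=μᵀu=1.443986  b=𝟙ᵀu=9.121896  c=𝟙ᵀv=71.069858  D=ac−b²=19.414897
λ₁=(c·0.147−b)/D = (71.069858·0.147−9.121896)/19.414897 = 0.068266
λ₂=(a−b·0.147)/D = (1.443986−9.121896·0.147)/19.414897 = 0.005309
w* = 0.068266·u + 0.005309·v:
  w_0 = 0.068266·4.3294 + 0.005309·28.1942 = 0.4452  (Nike)
  w_1 = 0.068266·3.0031 + 0.005309·12.5453 = 0.2716  (Intel)
  w_2 = 0.068266·1.7894 + 0.005309·30.3303 = 0.2832  (Chevron)
Σw_i=1.0000  μᵀw=0.1470
σ²=wᵀΣw=λ₁·μ_p+λ₂ = 0.068266·0.147 + 0.005309 = 0.015344 ≈ 0.0153

0.2716


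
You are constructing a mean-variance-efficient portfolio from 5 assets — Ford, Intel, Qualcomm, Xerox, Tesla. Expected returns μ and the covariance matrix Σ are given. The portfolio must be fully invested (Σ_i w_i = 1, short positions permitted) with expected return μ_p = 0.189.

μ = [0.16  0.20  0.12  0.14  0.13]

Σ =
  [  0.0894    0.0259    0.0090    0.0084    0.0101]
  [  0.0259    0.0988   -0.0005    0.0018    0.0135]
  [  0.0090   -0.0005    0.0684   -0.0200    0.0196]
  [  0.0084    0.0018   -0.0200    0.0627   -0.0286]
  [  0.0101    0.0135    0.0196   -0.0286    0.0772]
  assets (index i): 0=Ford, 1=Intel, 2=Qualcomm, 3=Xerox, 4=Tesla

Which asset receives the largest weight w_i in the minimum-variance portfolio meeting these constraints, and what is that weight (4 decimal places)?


Intel (0.7358)

x=Σ⁻¹μ = [0.5183  1.5276  2.1818  3.8245  2.2119]
y=Σ⁻¹𝟙 = [2.7648  6.5313  17.7413  29.1429  17.7417]
a=μᵀx=1.473224  b=𝟙ᵀx=10.264004  c=𝟙ᵀy=73.921941  D=ac−b²=3.553841
λ₁=(c·0.189−b)/D = (73.921941·0.189−10.264004)/3.553841 = 1.043165
λ₂=(a−b·0.189)/D = (1.473224−10.264004·0.189)/3.553841 = -0.131315
w* = 1.043165·x + -0.131315·y:
  w_0 = 1.043165·0.5183 + -0.131315·2.7648 = 0.1776  (Ford)
  w_1 = 1.043165·1.5276 + -0.131315·6.5313 = 0.7358  (Intel)
  w_2 = 1.043165·2.1818 + -0.131315·17.7413 = -0.0537  (Qualcomm)
  w_3 = 1.043165·3.8245 + -0.131315·29.1429 = 0.1627  (Xerox)
  w_4 = 1.043165·2.2119 + -0.131315·17.7417 = -0.0224  (Tesla)
Σw_i=1.0000  μᵀw=0.1890
σ²=wᵀΣw=λ₁·μ_p+λ₂ = 1.043165·0.189 + -0.131315 = 0.065843 ≈ 0.0658


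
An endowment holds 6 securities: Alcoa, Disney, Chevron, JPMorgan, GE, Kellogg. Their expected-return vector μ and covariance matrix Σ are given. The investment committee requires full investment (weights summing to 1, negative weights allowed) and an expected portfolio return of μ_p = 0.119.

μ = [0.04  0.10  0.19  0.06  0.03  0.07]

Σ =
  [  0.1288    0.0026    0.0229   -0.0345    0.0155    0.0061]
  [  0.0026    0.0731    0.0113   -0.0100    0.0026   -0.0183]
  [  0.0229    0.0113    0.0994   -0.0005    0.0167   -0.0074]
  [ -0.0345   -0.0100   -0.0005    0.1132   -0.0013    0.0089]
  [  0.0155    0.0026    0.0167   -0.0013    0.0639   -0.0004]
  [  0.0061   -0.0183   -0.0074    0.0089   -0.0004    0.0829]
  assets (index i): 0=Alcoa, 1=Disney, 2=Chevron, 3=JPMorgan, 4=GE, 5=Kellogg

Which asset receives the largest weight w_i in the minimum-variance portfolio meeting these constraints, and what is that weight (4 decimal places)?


Chevron (0.3476)

x=Σ⁻¹μ = [0.0588  1.4818  1.8378  0.5865  -0.0655  1.2679]
y=Σ⁻¹𝟙 = [7.4095  17.3994  5.5033  11.6392  12.0345  14.6581]
a=μᵀx=0.621699  b=𝟙ᵀx=5.167394  c=𝟙ᵀy=68.643980  D=ac−b²=15.973898
λ₁=(c·0.119−b)/D = (68.643980·0.119−5.167394)/15.973898 = 0.187884
λ₂=(a−b·0.119)/D = (0.621699−5.167394·0.119)/15.973898 = 0.000424
w* = 0.187884·x + 0.000424·y:
  w_0 = 0.187884·0.0588 + 0.000424·7.4095 = 0.0142  (Alcoa)
  w_1 = 0.187884·1.4818 + 0.000424·17.3994 = 0.2858  (Disney)
  w_2 = 0.187884·1.8378 + 0.000424·5.5033 = 0.3476  (Chevron)
  w_3 = 0.187884·0.5865 + 0.000424·11.6392 = 0.1151  (JPMorgan)
  w_4 = 0.187884·-0.0655 + 0.000424·12.0345 = -0.0072  (GE)
  w_5 = 0.187884·1.2679 + 0.000424·14.6581 = 0.2444  (Kellogg)
Σw_i=1.0000  μᵀw=0.1190
σ²=wᵀΣw=λ₁·μ_p+λ₂ = 0.187884·0.119 + 0.000424 = 0.022783 ≈ 0.0228


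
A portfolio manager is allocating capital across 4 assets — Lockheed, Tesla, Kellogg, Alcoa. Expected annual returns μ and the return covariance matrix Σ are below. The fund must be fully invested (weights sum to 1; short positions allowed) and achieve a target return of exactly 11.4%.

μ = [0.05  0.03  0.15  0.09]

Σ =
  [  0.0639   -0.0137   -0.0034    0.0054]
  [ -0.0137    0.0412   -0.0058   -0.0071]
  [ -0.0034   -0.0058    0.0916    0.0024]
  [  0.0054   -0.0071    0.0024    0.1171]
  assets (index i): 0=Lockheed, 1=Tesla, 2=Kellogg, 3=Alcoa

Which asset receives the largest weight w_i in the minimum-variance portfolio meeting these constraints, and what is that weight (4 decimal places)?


g=Σ⁻¹μ = [1.1286  1.4830  1.7532  0.7705]
h=Σ⁻¹𝟙 = [23.2134  35.5412  13.7843  9.3417]
a=μᵀg=0.433241  b=𝟙ᵀg=5.135306  c=𝟙ᵀh=81.880618  D=ac−b²=9.102716
λ₁=(c·0.114−b)/D = (81.880618·0.114−5.135306)/9.102716 = 0.461300
λ₂=(a−b·0.114)/D = (0.433241−5.135306·0.114)/9.102716 = -0.016718
w* = 0.461300·g + -0.016718·h:
  w_0 = 0.461300·1.1286 + -0.016718·23.2134 = 0.1325  (Lockheed)
  w_1 = 0.461300·1.4830 + -0.016718·35.5412 = 0.0899  (Tesla)
  w_2 = 0.461300·1.7532 + -0.016718·13.7843 = 0.5783  (Kellogg)
  w_3 = 0.461300·0.7705 + -0.016718·9.3417 = 0.1993  (Alcoa)
Σw_i=1.0000  μᵀw=0.1140
σ²=wᵀΣw=λ₁·μ_p+λ₂ = 0.461300·0.114 + -0.016718 = 0.035870 ≈ 0.0359

Kellogg (0.5783)


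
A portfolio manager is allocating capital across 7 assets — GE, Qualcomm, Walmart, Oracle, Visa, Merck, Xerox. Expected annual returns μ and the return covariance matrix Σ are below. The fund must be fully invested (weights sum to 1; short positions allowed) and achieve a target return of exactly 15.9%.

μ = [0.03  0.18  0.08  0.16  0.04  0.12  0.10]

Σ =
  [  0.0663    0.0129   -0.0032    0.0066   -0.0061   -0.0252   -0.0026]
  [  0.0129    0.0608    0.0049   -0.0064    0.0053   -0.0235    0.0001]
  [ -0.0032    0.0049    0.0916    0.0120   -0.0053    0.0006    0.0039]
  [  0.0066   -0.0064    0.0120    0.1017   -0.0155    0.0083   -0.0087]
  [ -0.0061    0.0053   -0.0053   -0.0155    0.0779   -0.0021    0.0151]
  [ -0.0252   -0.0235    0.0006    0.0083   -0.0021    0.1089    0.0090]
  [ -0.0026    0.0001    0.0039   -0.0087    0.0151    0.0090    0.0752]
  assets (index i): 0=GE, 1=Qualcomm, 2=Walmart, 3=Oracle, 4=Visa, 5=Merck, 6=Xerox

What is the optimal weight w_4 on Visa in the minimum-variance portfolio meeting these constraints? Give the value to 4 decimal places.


-0.0011

g=Σ⁻¹μ = [0.3375  3.6711  0.4220  1.7676  0.4823  1.7442  1.2136]
h=Σ⁻¹𝟙 = [18.8621  17.6708  9.5864  10.3116  14.3413  15.9863  9.8294]
a=μᵀg=1.337445  b=𝟙ᵀg=9.638311  c=𝟙ᵀh=96.587847  D=ac−b²=36.283878
λ₁=(c·0.159−b)/D = (96.587847·0.159−9.638311)/36.283878 = 0.157623
λ₂=(a−b·0.159)/D = (1.337445−9.638311·0.159)/36.283878 = -0.005376
w* = 0.157623·g + -0.005376·h:
  w_0 = 0.157623·0.3375 + -0.005376·18.8621 = -0.0482  (GE)
  w_1 = 0.157623·3.6711 + -0.005376·17.6708 = 0.4837  (Qualcomm)
  w_2 = 0.157623·0.4220 + -0.005376·9.5864 = 0.0150  (Walmart)
  w_3 = 0.157623·1.7676 + -0.005376·10.3116 = 0.2232  (Oracle)
  w_4 = 0.157623·0.4823 + -0.005376·14.3413 = -0.0011  (Visa)
  w_5 = 0.157623·1.7442 + -0.005376·15.9863 = 0.1890  (Merck)
  w_6 = 0.157623·1.2136 + -0.005376·9.8294 = 0.1384  (Xerox)
Σw_i=1.0000  μᵀw=0.1590
σ²=wᵀΣw=λ₁·μ_p+λ₂ = 0.157623·0.159 + -0.005376 = 0.019686 ≈ 0.0197


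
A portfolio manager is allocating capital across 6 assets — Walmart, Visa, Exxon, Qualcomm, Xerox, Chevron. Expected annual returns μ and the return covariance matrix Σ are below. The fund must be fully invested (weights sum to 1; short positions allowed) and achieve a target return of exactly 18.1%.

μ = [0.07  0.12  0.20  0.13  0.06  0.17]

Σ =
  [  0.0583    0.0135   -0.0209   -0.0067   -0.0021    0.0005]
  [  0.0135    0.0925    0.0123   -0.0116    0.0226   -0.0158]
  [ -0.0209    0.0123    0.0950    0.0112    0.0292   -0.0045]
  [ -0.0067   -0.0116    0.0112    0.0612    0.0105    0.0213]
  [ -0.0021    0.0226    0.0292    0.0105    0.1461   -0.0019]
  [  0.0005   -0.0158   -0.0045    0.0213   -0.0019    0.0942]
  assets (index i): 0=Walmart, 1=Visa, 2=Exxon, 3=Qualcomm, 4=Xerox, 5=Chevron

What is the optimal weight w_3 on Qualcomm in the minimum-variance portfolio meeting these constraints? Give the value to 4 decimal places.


x=Σ⁻¹μ = [1.9024  1.2850  2.3523  1.5895  -0.3223  1.7566]
y=Σ⁻¹𝟙 = [21.0435  8.9617  11.9800  14.4736  2.4480  9.3561]
a=μᵀx=1.243734  b=𝟙ᵀx=8.563423  c=𝟙ᵀy=68.262778  D=ac−b²=11.568495
λ₁=(c·0.181−b)/D = (68.262778·0.181−8.563423)/11.568495 = 0.327799
λ₂=(a−b·0.181)/D = (1.243734−8.563423·0.181)/11.568495 = -0.026472
w* = 0.327799·x + -0.026472·y:
  w_0 = 0.327799·1.9024 + -0.026472·21.0435 = 0.0665  (Walmart)
  w_1 = 0.327799·1.2850 + -0.026472·8.9617 = 0.1840  (Visa)
  w_2 = 0.327799·2.3523 + -0.026472·11.9800 = 0.4539  (Exxon)
  w_3 = 0.327799·1.5895 + -0.026472·14.4736 = 0.1379  (Qualcomm)
  w_4 = 0.327799·-0.3223 + -0.026472·2.4480 = -0.1704  (Xerox)
  w_5 = 0.327799·1.7566 + -0.026472·9.3561 = 0.3281  (Chevron)
Σw_i=1.0000  μᵀw=0.1810
σ²=wᵀΣw=λ₁·μ_p+λ₂ = 0.327799·0.181 + -0.026472 = 0.032859 ≈ 0.0329

0.1379


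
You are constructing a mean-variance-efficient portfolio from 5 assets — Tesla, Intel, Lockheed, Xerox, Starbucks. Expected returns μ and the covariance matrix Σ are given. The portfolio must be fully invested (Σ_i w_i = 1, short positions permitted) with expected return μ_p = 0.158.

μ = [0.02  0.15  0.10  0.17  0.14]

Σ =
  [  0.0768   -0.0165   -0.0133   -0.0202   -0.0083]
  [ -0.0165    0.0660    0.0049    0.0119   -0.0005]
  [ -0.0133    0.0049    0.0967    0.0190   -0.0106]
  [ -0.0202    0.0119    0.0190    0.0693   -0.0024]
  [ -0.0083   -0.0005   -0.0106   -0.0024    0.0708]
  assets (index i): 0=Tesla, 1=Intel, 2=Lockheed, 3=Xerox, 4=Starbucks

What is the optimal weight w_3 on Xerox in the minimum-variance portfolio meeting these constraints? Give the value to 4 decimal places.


0.3977

x=Σ⁻¹μ = [1.8053  2.2355  0.9608  2.4162  2.4306]
y=Σ⁻¹𝟙 = [25.2678  17.8218  11.8813  16.1541  19.5388]
a=μᵀx=1.218545  b=𝟙ᵀx=9.848367  c=𝟙ᵀy=90.663634  D=ac−b²=13.487376
λ₁=(c·0.158−b)/D = (90.663634·0.158−9.848367)/13.487376 = 0.331902
λ₂=(a−b·0.158)/D = (1.218545−9.848367·0.158)/13.487376 = -0.025023
w* = 0.331902·x + -0.025023·y:
  w_0 = 0.331902·1.8053 + -0.025023·25.2678 = -0.0331  (Tesla)
  w_1 = 0.331902·2.2355 + -0.025023·17.8218 = 0.2960  (Intel)
  w_2 = 0.331902·0.9608 + -0.025023·11.8813 = 0.0216  (Lockheed)
  w_3 = 0.331902·2.4162 + -0.025023·16.1541 = 0.3977  (Xerox)
  w_4 = 0.331902·2.4306 + -0.025023·19.5388 = 0.3178  (Starbucks)
Σw_i=1.0000  μᵀw=0.1580
σ²=wᵀΣw=λ₁·μ_p+λ₂ = 0.331902·0.158 + -0.025023 = 0.027417 ≈ 0.0274


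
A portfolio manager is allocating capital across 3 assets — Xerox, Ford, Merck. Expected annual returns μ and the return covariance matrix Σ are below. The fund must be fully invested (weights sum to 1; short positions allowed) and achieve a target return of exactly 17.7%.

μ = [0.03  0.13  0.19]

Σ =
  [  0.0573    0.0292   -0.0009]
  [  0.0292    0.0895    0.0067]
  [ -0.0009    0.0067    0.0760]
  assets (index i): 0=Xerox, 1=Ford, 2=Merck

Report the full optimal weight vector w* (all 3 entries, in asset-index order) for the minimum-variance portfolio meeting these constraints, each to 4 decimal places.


-0.0605  0.3781  0.6825

u=Σ⁻¹μ = [-0.1059  1.3086  2.3834]
v=Σ⁻¹𝟙 = [14.9339  5.3379  12.8642]
a=μᵀu=0.619789  b=𝟙ᵀu=3.586133  c=𝟙ᵀv=33.135935  D=ac−b²=7.676923
λ₁=(c·0.177−b)/D = (33.135935·0.177−3.586133)/7.676923 = 0.296854
λ₂=(a−b·0.177)/D = (0.619789−3.586133·0.177)/7.676923 = -0.001948
w* = 0.296854·u + -0.001948·v:
  w_0 = 0.296854·-0.1059 + -0.001948·14.9339 = -0.0605  (Xerox)
  w_1 = 0.296854·1.3086 + -0.001948·5.3379 = 0.3781  (Ford)
  w_2 = 0.296854·2.3834 + -0.001948·12.8642 = 0.6825  (Merck)
Σw_i=1.0000  μᵀw=0.1770
σ²=wᵀΣw=λ₁·μ_p+λ₂ = 0.296854·0.177 + -0.001948 = 0.050595 ≈ 0.0506


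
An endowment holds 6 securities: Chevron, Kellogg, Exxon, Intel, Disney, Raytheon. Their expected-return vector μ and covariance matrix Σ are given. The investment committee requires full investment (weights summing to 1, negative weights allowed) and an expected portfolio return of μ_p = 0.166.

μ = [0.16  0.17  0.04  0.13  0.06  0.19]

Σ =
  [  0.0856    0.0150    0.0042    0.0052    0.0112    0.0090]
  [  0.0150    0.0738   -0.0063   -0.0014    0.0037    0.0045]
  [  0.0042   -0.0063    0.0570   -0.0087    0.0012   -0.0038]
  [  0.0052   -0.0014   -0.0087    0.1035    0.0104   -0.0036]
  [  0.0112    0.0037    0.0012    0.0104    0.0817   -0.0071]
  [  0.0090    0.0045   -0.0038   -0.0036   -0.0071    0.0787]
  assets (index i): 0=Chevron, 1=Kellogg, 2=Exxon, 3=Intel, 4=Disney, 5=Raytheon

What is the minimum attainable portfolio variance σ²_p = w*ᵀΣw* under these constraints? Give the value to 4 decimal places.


u=Σ⁻¹μ = [1.0553  2.0493  1.2039  1.3622  0.5094  2.3428]
v=Σ⁻¹𝟙 = [4.8557  13.1889  20.9927  10.7877  10.4991  13.8513]
a=μᵀu=1.218155  b=𝟙ᵀu=8.522842  c=𝟙ᵀv=74.175513  D=ac−b²=17.718465
λ₁=(c·0.166−b)/D = (74.175513·0.166−8.522842)/17.718465 = 0.213918
λ₂=(a−b·0.166)/D = (1.218155−8.522842·0.166)/17.718465 = -0.011098
w* = 0.213918·u + -0.011098·v:
  w_0 = 0.213918·1.0553 + -0.011098·4.8557 = 0.1719  (Chevron)
  w_1 = 0.213918·2.0493 + -0.011098·13.1889 = 0.2920  (Kellogg)
  w_2 = 0.213918·1.2039 + -0.011098·20.9927 = 0.0246  (Exxon)
  w_3 = 0.213918·1.3622 + -0.011098·10.7877 = 0.1717  (Intel)
  w_4 = 0.213918·0.5094 + -0.011098·10.4991 = -0.0075  (Disney)
  w_5 = 0.213918·2.3428 + -0.011098·13.8513 = 0.3474  (Raytheon)
Σw_i=1.0000  μᵀw=0.1660
σ²=wᵀΣw=λ₁·μ_p+λ₂ = 0.213918·0.166 + -0.011098 = 0.024413 ≈ 0.0244

0.0244
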